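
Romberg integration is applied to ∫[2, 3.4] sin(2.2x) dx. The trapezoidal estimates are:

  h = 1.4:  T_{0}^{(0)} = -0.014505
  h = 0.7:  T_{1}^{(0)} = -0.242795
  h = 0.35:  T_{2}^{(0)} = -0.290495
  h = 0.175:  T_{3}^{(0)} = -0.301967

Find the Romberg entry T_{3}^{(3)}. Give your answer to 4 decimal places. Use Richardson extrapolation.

-0.3058

Richardson extrapolation on the trapezoidal column (denominator 4−1=3):
T_{1}^{(1)} = -0.242795 + (-0.242795 − (-0.014505))/3 = -0.318892
T_{2}^{(1)} = -0.290495 + (-0.290495 − (-0.242795))/3 = -0.306395
T_{3}^{(1)} = -0.301967 + (-0.301967 − (-0.290495))/3 = -0.305791
T_{2}^{(2)} = (16·(-0.306395) − (-0.318892)) / 15 = -0.305562
T_{3}^{(2)} = (16·(-0.305791) − (-0.306395)) / 15 = -0.305751
T_{3}^{(3)} = -0.305751 + (-0.305751 − (-0.305562))/63 = -0.305754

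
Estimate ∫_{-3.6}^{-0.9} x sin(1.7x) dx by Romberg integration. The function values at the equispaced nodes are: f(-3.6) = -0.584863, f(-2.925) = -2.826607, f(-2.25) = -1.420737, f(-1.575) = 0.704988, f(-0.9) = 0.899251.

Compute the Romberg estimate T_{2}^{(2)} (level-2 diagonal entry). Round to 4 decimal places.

T_{0}^{(0)} (trapezoid, 1 panel, h=2.7000): 0.424424
T_{1}^{(0)} (trapezoid, 2 panels, h=1.3500): -1.705783
T_{2}^{(0)} (trapezoid, 4 panels, h=0.6750): -2.284984
T_{1}^{(1)} = -1.705783 + (-1.705783 − 0.424424)/3 = -2.415852
T_{2}^{(1)} = -2.284984 + (-2.284984 − (-1.705783))/3 = -2.478051
T_{2}^{(2)} = -2.478051 + (-2.478051 − (-2.415852))/15 = -2.482198

-2.4822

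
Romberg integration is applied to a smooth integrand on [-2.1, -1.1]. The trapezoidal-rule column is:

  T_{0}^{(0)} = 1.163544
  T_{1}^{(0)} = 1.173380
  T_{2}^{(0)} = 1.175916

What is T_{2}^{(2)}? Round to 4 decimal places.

1.1768

T_{1}^{(1)} = 1.173380 + (1.173380 − 1.163544)/3 = 1.176659
T_{2}^{(1)} = (4·1.175916 − 1.173380) / 3 = 1.176761
T_{2}^{(2)} = 1.176761 + (1.176761 − 1.176659)/15 = 1.176768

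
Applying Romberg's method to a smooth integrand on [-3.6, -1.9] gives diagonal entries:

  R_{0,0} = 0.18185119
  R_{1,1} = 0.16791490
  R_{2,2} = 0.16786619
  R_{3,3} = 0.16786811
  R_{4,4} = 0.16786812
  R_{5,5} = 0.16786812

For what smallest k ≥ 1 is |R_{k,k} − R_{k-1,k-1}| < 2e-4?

k = 2

|R_{1,1} − R_{0,0}| = 0.01393629 ≥ 2e-4
|R_{2,2} − R_{1,1}| = 0.00004871 < 2e-4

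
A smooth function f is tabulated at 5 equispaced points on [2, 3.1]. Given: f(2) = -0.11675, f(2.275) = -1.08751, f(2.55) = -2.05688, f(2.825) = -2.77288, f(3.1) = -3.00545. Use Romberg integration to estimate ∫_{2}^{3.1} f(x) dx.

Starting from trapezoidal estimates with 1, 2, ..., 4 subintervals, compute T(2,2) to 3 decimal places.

T(0,0) (trapezoid, 1 panel, h=1.1000): -1.71721
T(1,0) (trapezoid, 2 panels, h=0.5500): -1.98989
T(2,0) (trapezoid, 4 panels, h=0.2750): -2.05655
T(1,1) = -1.98989 + (-1.98989 − (-1.71721))/3 = -2.08078
T(2,1) = -2.05655 + (-2.05655 − (-1.98989))/3 = -2.07877
T(2,2) = -2.07877 + (-2.07877 − (-2.08078))/15 = -2.07864

-2.079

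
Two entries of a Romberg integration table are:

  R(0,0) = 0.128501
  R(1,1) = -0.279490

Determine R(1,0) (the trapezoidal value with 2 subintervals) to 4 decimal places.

From R(1,1) = (4·R(1,0) − R(0,0))/3, solve for R(1,0):
4·R(1,0) = 3·(-0.279490) + 0.128501 = -0.709969
R(1,0) = -0.177492

-0.1775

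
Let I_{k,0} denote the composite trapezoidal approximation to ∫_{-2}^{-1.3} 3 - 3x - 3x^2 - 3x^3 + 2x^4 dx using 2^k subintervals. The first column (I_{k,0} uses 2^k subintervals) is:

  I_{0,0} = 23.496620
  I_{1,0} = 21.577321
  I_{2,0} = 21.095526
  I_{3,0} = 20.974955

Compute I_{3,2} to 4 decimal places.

Richardson extrapolation on the trapezoidal column (denominator 4−1=3):
I_{2,1} = (4·21.095526 − 21.577321) / 3 = 20.934928
I_{3,1} = 20.974955 + (20.974955 − 21.095526)/3 = 20.934765
I_{3,2} = 20.934765 + (20.934765 − 20.934928)/15 = 20.934754

20.9348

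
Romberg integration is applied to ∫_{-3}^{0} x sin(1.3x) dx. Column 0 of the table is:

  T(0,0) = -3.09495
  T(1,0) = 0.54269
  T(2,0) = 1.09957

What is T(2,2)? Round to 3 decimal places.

T(1,1) = (4·0.54269 − (-3.09495)) / 3 = 1.75524
T(2,1) = (4·1.09957 − 0.54269) / 3 = 1.28520
T(2,2) = 1.28520 + (1.28520 − 1.75524)/15 = 1.25386

1.254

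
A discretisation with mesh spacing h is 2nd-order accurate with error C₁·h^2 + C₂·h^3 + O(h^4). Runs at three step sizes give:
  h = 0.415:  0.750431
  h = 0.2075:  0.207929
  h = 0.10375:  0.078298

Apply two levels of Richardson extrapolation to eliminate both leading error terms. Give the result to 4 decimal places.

0.0362

First eliminate the h^2 term (factor 2^2 = 4):
  B₁ = (4·0.207929 − 0.750431)/3 = 0.027095
  B₂ = (4·0.078298 − 0.207929)/3 = 0.035088
Then eliminate the h^3 term (factor 2^3 = 8):
  (8·0.035088 − 0.027095)/7 = 0.036230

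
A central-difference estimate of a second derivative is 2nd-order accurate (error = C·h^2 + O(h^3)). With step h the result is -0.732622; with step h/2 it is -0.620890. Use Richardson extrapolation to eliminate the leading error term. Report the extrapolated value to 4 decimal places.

-0.5836

The leading error scales as h^2; refining by a factor of 2 reduces it by 2^2 = 4.
Extrapolated value = (4·A(h/2) − A(h)) / (4 − 1)
= (4·(-0.620890) − (-0.732622)) / 3
= -1.750938 / 3 = -0.583646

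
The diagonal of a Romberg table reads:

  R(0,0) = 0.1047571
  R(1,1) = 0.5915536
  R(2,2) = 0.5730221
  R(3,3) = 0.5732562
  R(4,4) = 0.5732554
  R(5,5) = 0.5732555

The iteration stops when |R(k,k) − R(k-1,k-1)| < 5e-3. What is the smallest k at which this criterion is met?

k = 3

|R(1,1) − R(0,0)| = 0.4867965 ≥ 5e-3
|R(2,2) − R(1,1)| = 0.0185315 ≥ 5e-3
|R(3,3) − R(2,2)| = 0.0002341 < 5e-3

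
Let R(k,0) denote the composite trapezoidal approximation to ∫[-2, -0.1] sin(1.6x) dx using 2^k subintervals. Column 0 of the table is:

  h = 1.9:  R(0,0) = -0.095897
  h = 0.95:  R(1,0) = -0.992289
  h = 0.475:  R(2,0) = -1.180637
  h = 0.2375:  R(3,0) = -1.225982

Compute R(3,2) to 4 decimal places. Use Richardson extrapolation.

Richardson extrapolation on the trapezoidal column (denominator 4−1=3):
R(2,1) = (4·(-1.180637) − (-0.992289)) / 3 = -1.243420
R(3,1) = -1.225982 + (-1.225982 − (-1.180637))/3 = -1.241097
R(3,2) = -1.241097 + (-1.241097 − (-1.243420))/15 = -1.240942

-1.2409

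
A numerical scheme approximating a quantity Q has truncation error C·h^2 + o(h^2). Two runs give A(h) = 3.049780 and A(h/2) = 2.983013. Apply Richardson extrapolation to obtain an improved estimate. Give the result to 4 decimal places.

2.9608

The leading error scales as h^2; refining by a factor of 2 reduces it by 2^2 = 4.
Extrapolated value = (4·A(h/2) − A(h)) / (4 − 1)
= (4·2.983013 − 3.049780) / 3
= 8.882272 / 3 = 2.960757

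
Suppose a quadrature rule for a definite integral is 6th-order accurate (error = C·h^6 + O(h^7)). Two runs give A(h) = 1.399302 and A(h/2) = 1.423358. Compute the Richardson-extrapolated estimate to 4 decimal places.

1.4237

Extrapolated value = (64·A(h/2) − A(h)) / (64 − 1)
= (64·1.423358 − 1.399302) / 63
= 89.695610 / 63 = 1.423740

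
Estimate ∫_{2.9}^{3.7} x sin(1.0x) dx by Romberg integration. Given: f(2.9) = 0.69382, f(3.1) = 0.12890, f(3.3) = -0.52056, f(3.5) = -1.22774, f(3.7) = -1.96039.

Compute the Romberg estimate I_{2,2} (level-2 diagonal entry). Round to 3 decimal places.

-0.447

I_{0,0} (trapezoid, 1 panel, h=0.8000): -0.50663
I_{1,0} (trapezoid, 2 panels, h=0.4000): -0.46154
I_{2,0} (trapezoid, 4 panels, h=0.2000): -0.45054
I_{1,1} = -0.46154 + (-0.46154 − (-0.50663))/3 = -0.44651
I_{2,1} = -0.45054 + (-0.45054 − (-0.46154))/3 = -0.44687
I_{2,2} = -0.44687 + (-0.44687 − (-0.44651))/15 = -0.44689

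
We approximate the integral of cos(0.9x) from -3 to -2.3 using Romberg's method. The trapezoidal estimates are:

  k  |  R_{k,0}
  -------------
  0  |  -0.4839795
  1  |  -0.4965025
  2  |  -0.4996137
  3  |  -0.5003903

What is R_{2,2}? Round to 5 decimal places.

R_{1,1} = -0.4965025 + (-0.4965025 − (-0.4839795))/3 = -0.5006768
R_{2,1} = (4·(-0.4996137) − (-0.4965025)) / 3 = -0.5006508
R_{2,2} = -0.5006508 + (-0.5006508 − (-0.5006768))/15 = -0.5006491

-0.50065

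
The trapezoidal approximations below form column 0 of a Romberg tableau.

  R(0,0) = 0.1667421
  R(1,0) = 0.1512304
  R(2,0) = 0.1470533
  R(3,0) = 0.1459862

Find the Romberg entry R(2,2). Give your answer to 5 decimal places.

0.14563

Richardson extrapolation on the trapezoidal column (denominator 4−1=3):
R(1,1) = 0.1512304 + (0.1512304 − 0.1667421)/3 = 0.1460598
R(2,1) = 0.1470533 + (0.1470533 − 0.1512304)/3 = 0.1456609
R(2,2) = (16·0.1456609 − 0.1460598) / 15 = 0.1456343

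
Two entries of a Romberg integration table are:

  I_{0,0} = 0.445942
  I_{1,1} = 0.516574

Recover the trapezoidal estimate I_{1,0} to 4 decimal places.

0.4989

From I_{1,1} = (4·I_{1,0} − I_{0,0})/3, solve for I_{1,0}:
4·I_{1,0} = 3·0.516574 + 0.445942 = 1.995664
I_{1,0} = 0.498916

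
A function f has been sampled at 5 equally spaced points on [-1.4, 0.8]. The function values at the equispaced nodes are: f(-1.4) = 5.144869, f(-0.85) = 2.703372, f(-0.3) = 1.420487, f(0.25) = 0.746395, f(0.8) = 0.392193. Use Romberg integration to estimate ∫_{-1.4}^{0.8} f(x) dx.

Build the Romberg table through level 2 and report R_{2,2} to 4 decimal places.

4.0626

R_{0,0} (trapezoid, 1 panel, h=2.2000): 6.090768
R_{1,0} (trapezoid, 2 panels, h=1.1000): 4.607920
R_{2,0} (trapezoid, 4 panels, h=0.5500): 4.201332
R_{1,1} = 4.607920 + (4.607920 − 6.090768)/3 = 4.113637
R_{2,1} = 4.201332 + (4.201332 − 4.607920)/3 = 4.065803
R_{2,2} = 4.065803 + (4.065803 − 4.113637)/15 = 4.062614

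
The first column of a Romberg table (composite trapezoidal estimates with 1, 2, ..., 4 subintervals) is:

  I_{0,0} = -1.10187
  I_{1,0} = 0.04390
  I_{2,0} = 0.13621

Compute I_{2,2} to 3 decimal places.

Richardson extrapolation on the trapezoidal column (denominator 4−1=3):
I_{1,1} = 0.04390 + (0.04390 − (-1.10187))/3 = 0.42582
I_{2,1} = 0.13621 + (0.13621 − 0.04390)/3 = 0.16698
I_{2,2} = (16·0.16698 − 0.42582) / 15 = 0.14972

0.150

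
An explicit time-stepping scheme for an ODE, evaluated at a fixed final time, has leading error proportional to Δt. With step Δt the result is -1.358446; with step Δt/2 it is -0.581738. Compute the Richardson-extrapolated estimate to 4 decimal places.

0.1950

The leading error scales as Δt; refining by a factor of 2 reduces it by 2^1 = 2.
Extrapolated value = (2·A(Δt/2) − A(Δt)) / (2 − 1)
= (2·(-0.581738) − (-1.358446)) / 1
= 0.194970 / 1 = 0.194970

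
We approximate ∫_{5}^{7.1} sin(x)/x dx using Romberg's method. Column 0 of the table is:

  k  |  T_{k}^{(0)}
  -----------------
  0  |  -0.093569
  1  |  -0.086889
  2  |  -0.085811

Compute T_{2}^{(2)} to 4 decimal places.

T_{1}^{(1)} = -0.086889 + (-0.086889 − (-0.093569))/3 = -0.084662
T_{2}^{(1)} = (4·(-0.085811) − (-0.086889)) / 3 = -0.085452
T_{2}^{(2)} = (16·(-0.085452) − (-0.084662)) / 15 = -0.085505

-0.0855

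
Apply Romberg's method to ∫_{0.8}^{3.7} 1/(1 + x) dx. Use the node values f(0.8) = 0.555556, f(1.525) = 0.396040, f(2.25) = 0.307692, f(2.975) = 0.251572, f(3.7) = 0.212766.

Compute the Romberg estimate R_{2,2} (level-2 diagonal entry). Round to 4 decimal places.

0.9600

R_{0,0} (trapezoid, 1 panel, h=2.9000): 1.114067
R_{1,0} (trapezoid, 2 panels, h=1.4500): 1.003187
R_{2,0} (trapezoid, 4 panels, h=0.7250): 0.971112
R_{1,1} = 1.003187 + (1.003187 − 1.114067)/3 = 0.966227
R_{2,1} = 0.971112 + (0.971112 − 1.003187)/3 = 0.960420
R_{2,2} = 0.960420 + (0.960420 − 0.966227)/15 = 0.960033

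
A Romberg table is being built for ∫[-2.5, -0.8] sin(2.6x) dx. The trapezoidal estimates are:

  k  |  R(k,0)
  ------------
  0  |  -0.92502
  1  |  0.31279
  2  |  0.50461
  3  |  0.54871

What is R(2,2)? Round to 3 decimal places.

Richardson extrapolation on the trapezoidal column (denominator 4−1=3):
R(1,1) = (4·0.31279 − (-0.92502)) / 3 = 0.72539
R(2,1) = 0.50461 + (0.50461 − 0.31279)/3 = 0.56855
R(2,2) = 0.56855 + (0.56855 − 0.72539)/15 = 0.55809

0.558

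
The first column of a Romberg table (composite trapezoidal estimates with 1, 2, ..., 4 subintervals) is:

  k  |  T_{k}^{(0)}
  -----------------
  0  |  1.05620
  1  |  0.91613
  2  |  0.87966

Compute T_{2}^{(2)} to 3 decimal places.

T_{1}^{(1)} = (4·0.91613 − 1.05620) / 3 = 0.86944
T_{2}^{(1)} = 0.87966 + (0.87966 − 0.91613)/3 = 0.86750
T_{2}^{(2)} = (16·0.86750 − 0.86944) / 15 = 0.86737

0.867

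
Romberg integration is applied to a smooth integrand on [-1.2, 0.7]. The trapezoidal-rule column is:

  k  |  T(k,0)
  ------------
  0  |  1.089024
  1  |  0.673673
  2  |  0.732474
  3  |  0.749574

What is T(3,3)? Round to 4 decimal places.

0.7553

T(1,1) = (4·0.673673 − 1.089024) / 3 = 0.535223
T(2,1) = (4·0.732474 − 0.673673) / 3 = 0.752074
T(3,1) = (4·0.749574 − 0.732474) / 3 = 0.755274
T(2,2) = (16·0.752074 − 0.535223) / 15 = 0.766531
T(3,2) = (16·0.755274 − 0.752074) / 15 = 0.755487
T(3,3) = (64·0.755487 − 0.766531) / 63 = 0.755312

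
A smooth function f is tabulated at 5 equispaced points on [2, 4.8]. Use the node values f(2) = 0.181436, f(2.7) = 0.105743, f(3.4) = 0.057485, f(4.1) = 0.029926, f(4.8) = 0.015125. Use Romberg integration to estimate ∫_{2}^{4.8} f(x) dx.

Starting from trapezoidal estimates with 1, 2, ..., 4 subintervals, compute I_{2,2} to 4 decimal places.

0.1993

I_{0,0} (trapezoid, 1 panel, h=2.8000): 0.275185
I_{1,0} (trapezoid, 2 panels, h=1.4000): 0.218072
I_{2,0} (trapezoid, 4 panels, h=0.7000): 0.204004
I_{1,1} = 0.218072 + (0.218072 − 0.275185)/3 = 0.199034
I_{2,1} = 0.204004 + (0.204004 − 0.218072)/3 = 0.199315
I_{2,2} = 0.199315 + (0.199315 − 0.199034)/15 = 0.199334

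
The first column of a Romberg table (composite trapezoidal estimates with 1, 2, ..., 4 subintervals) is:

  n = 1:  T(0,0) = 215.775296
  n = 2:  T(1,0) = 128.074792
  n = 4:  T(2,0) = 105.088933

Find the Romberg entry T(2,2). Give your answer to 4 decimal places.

Richardson extrapolation on the trapezoidal column (denominator 4−1=3):
T(1,1) = 128.074792 + (128.074792 − 215.775296)/3 = 98.841291
T(2,1) = 105.088933 + (105.088933 − 128.074792)/3 = 97.426980
T(2,2) = (16·97.426980 − 98.841291) / 15 = 97.332693

97.3327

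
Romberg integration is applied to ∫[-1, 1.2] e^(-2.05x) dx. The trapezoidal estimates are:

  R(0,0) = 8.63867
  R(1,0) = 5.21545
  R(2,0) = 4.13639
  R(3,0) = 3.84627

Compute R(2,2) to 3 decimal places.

3.757

Richardson extrapolation on the trapezoidal column (denominator 4−1=3):
R(1,1) = (4·5.21545 − 8.63867) / 3 = 4.07438
R(2,1) = (4·4.13639 − 5.21545) / 3 = 3.77670
R(2,2) = 3.77670 + (3.77670 − 4.07438)/15 = 3.75685
(Column j=1 coincides with Simpson's rule on the same nodes.)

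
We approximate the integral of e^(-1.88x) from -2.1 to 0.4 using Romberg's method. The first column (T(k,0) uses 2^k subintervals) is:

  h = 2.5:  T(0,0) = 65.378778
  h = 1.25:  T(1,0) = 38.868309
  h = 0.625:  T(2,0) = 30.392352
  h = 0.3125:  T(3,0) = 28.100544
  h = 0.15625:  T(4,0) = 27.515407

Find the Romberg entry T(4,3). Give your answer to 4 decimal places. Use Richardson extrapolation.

Richardson extrapolation on the trapezoidal column (denominator 4−1=3):
T(2,1) = (4·30.392352 − 38.868309) / 3 = 27.567033
T(3,1) = 28.100544 + (28.100544 − 30.392352)/3 = 27.336608
T(4,1) = 27.515407 + (27.515407 − 28.100544)/3 = 27.320361
T(3,2) = 27.336608 + (27.336608 − 27.567033)/15 = 27.321246
T(4,2) = (16·27.320361 − 27.336608) / 15 = 27.319278
T(4,3) = (64·27.319278 − 27.321246) / 63 = 27.319247
(Column j=1 coincides with Simpson's rule on the same nodes.)

27.3192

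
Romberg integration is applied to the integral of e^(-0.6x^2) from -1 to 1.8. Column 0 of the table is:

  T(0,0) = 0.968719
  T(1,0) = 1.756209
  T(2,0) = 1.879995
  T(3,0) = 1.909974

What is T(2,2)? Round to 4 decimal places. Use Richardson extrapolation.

Richardson extrapolation on the trapezoidal column (denominator 4−1=3):
T(1,1) = (4·1.756209 − 0.968719) / 3 = 2.018706
T(2,1) = 1.879995 + (1.879995 − 1.756209)/3 = 1.921257
T(2,2) = (16·1.921257 − 2.018706) / 15 = 1.914760

1.9148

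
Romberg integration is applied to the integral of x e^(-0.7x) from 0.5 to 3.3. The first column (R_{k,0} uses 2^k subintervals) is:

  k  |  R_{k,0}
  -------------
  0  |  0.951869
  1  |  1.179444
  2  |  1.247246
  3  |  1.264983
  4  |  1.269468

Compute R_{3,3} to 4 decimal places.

1.2710

R_{1,1} = 1.179444 + (1.179444 − 0.951869)/3 = 1.255302
R_{2,1} = 1.247246 + (1.247246 − 1.179444)/3 = 1.269847
R_{3,1} = 1.264983 + (1.264983 − 1.247246)/3 = 1.270895
R_{2,2} = (16·1.269847 − 1.255302) / 15 = 1.270817
R_{3,2} = (16·1.270895 − 1.269847) / 15 = 1.270965
R_{3,3} = 1.270965 + (1.270965 − 1.270817)/63 = 1.270967
(Column j=1 coincides with Simpson's rule on the same nodes.)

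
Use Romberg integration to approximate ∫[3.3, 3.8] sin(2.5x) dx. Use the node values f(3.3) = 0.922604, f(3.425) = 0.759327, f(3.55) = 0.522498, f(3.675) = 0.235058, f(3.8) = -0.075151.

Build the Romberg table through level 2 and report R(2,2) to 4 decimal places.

R(0,0) (trapezoid, 1 panel, h=0.5000): 0.211863
R(1,0) (trapezoid, 2 panels, h=0.2500): 0.236556
R(2,0) (trapezoid, 4 panels, h=0.1250): 0.242576
R(1,1) = 0.236556 + (0.236556 − 0.211863)/3 = 0.244787
R(2,1) = 0.242576 + (0.242576 − 0.236556)/3 = 0.244583
R(2,2) = 0.244583 + (0.244583 − 0.244787)/15 = 0.244569

0.2446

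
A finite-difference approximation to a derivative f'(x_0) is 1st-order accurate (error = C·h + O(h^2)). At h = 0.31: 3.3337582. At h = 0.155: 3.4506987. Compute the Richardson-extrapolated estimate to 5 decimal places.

3.56764

Extrapolated value = (2·A(h/2) − A(h)) / (2 − 1)
= (2·3.4506987 − 3.3337582) / 1
= 3.5676392 / 1 = 3.5676392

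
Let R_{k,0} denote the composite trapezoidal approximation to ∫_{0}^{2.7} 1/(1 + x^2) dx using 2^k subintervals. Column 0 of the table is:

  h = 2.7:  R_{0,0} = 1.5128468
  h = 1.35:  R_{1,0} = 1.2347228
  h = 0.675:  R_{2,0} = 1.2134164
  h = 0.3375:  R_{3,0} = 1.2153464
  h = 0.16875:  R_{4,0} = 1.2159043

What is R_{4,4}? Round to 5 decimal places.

1.21609

R_{1,1} = 1.2347228 + (1.2347228 − 1.5128468)/3 = 1.1420148
R_{2,1} = (4·1.2134164 − 1.2347228) / 3 = 1.2063143
R_{3,1} = (4·1.2153464 − 1.2134164) / 3 = 1.2159897
R_{4,1} = 1.2159043 + (1.2159043 − 1.2153464)/3 = 1.2160903
R_{2,2} = 1.2063143 + (1.2063143 − 1.1420148)/15 = 1.2106009
R_{3,2} = (16·1.2159897 − 1.2063143) / 15 = 1.2166347
R_{4,2} = 1.2160903 + (1.2160903 − 1.2159897)/15 = 1.2160970
R_{3,3} = 1.2166347 + (1.2166347 − 1.2106009)/63 = 1.2167305
R_{4,3} = 1.2160970 + (1.2160970 − 1.2166347)/63 = 1.2160885
R_{4,4} = (256·1.2160885 − 1.2167305) / 255 = 1.2160860
(Column j=1 coincides with Simpson's rule on the same nodes.)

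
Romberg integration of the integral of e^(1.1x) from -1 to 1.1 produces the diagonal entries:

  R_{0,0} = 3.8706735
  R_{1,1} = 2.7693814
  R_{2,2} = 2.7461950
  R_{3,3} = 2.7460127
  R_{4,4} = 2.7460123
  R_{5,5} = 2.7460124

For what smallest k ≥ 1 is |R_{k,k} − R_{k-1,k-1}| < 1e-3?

k = 3

|R_{1,1} − R_{0,0}| = 1.1012921 ≥ 1e-3
|R_{2,2} − R_{1,1}| = 0.0231864 ≥ 1e-3
|R_{3,3} − R_{2,2}| = 0.0001823 < 1e-3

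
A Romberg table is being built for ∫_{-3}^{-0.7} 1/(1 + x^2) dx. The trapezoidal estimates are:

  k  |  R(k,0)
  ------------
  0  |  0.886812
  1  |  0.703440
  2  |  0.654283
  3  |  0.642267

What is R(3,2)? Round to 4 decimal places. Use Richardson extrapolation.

0.6383

R(2,1) = 0.654283 + (0.654283 − 0.703440)/3 = 0.637897
R(3,1) = (4·0.642267 − 0.654283) / 3 = 0.638262
R(3,2) = (16·0.638262 − 0.637897) / 15 = 0.638286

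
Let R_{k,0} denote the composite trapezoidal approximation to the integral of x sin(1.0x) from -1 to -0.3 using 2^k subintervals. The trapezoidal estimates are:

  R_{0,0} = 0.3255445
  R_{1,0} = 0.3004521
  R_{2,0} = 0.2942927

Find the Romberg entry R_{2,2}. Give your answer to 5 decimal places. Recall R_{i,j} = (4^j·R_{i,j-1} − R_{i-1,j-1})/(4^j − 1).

0.29225

Richardson extrapolation on the trapezoidal column (denominator 4−1=3):
R_{1,1} = (4·0.3004521 − 0.3255445) / 3 = 0.2920880
R_{2,1} = 0.2942927 + (0.2942927 − 0.3004521)/3 = 0.2922396
R_{2,2} = (16·0.2922396 − 0.2920880) / 15 = 0.2922497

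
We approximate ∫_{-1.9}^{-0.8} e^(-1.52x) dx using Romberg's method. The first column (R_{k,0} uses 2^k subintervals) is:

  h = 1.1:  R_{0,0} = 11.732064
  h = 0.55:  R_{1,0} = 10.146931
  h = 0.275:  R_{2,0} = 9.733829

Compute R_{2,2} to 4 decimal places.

Richardson extrapolation on the trapezoidal column (denominator 4−1=3):
R_{1,1} = (4·10.146931 − 11.732064) / 3 = 9.618553
R_{2,1} = 9.733829 + (9.733829 − 10.146931)/3 = 9.596128
R_{2,2} = (16·9.596128 − 9.618553) / 15 = 9.594633

9.5946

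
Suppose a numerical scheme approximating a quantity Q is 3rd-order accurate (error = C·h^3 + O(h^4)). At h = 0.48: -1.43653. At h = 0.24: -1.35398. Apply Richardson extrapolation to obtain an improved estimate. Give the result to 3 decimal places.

-1.342

Extrapolated value = (8·A(h/2) − A(h)) / (8 − 1)
= (8·(-1.35398) − (-1.43653)) / 7
= -9.39531 / 7 = -1.34219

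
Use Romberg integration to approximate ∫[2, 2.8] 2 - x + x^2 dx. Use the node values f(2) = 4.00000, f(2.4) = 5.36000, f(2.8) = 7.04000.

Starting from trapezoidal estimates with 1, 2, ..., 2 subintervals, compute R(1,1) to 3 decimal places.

4.331

R(0,0) (trapezoid, 1 panel, h=0.8000): 4.41600
R(1,0) (trapezoid, 2 panels, h=0.4000): 4.35200
R(1,1) = 4.35200 + (4.35200 − 4.41600)/3 = 4.33067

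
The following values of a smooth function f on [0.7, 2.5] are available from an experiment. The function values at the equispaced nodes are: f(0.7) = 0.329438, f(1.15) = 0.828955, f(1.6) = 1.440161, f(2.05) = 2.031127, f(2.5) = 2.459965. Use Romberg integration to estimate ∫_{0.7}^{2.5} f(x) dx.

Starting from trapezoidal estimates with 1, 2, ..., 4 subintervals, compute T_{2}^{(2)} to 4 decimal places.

T_{0}^{(0)} (trapezoid, 1 panel, h=1.8000): 2.510463
T_{1}^{(0)} (trapezoid, 2 panels, h=0.9000): 2.551376
T_{2}^{(0)} (trapezoid, 4 panels, h=0.4500): 2.562725
T_{1}^{(1)} = 2.551376 + (2.551376 − 2.510463)/3 = 2.565014
T_{2}^{(1)} = 2.562725 + (2.562725 − 2.551376)/3 = 2.566508
T_{2}^{(2)} = 2.566508 + (2.566508 − 2.565014)/15 = 2.566608

2.5666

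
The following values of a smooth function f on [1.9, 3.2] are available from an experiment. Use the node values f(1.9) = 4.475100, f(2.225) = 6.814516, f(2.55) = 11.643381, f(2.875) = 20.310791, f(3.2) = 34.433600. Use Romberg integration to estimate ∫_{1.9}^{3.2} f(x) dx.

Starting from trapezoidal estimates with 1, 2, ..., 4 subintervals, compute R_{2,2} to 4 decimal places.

R_{0,0} (trapezoid, 1 panel, h=1.3000): 25.290655
R_{1,0} (trapezoid, 2 panels, h=0.6500): 20.213525
R_{2,0} (trapezoid, 4 panels, h=0.3250): 18.922487
R_{1,1} = 20.213525 + (20.213525 − 25.290655)/3 = 18.521148
R_{2,1} = 18.922487 + (18.922487 − 20.213525)/3 = 18.492141
R_{2,2} = 18.492141 + (18.492141 − 18.521148)/15 = 18.490207

18.4902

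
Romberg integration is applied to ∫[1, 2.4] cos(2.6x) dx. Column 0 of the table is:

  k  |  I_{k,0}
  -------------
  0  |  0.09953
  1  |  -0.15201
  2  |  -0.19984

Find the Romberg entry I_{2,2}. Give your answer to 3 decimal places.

-0.214

I_{1,1} = (4·(-0.15201) − 0.09953) / 3 = -0.23586
I_{2,1} = (4·(-0.19984) − (-0.15201)) / 3 = -0.21578
I_{2,2} = (16·(-0.21578) − (-0.23586)) / 15 = -0.21444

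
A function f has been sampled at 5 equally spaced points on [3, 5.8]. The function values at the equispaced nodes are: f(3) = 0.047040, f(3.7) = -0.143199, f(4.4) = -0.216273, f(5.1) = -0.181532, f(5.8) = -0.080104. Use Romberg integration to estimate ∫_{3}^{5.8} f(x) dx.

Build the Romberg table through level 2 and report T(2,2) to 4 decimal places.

-0.4112

T(0,0) (trapezoid, 1 panel, h=2.8000): -0.046290
T(1,0) (trapezoid, 2 panels, h=1.4000): -0.325927
T(2,0) (trapezoid, 4 panels, h=0.7000): -0.390275
T(1,1) = -0.325927 + (-0.325927 − (-0.046290))/3 = -0.419139
T(2,1) = -0.390275 + (-0.390275 − (-0.325927))/3 = -0.411724
T(2,2) = -0.411724 + (-0.411724 − (-0.419139))/15 = -0.411230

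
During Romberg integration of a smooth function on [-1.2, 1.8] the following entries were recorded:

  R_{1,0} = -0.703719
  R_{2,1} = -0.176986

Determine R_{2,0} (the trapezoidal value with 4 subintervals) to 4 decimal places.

-0.3087

From R_{2,1} = (4·R_{2,0} − R_{1,0})/3, solve for R_{2,0}:
4·R_{2,0} = 3·(-0.176986) + (-0.703719) = -1.234677
R_{2,0} = -0.308669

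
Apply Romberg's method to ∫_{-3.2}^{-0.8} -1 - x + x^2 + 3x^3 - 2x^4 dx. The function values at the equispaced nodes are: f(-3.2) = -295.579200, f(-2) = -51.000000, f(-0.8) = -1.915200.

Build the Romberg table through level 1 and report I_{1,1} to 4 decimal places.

I_{0,0} (trapezoid, 1 panel, h=2.4000): -356.993280
I_{1,0} (trapezoid, 2 panels, h=1.2000): -239.696640
I_{1,1} = -239.696640 + (-239.696640 − (-356.993280))/3 = -200.597760

-200.5978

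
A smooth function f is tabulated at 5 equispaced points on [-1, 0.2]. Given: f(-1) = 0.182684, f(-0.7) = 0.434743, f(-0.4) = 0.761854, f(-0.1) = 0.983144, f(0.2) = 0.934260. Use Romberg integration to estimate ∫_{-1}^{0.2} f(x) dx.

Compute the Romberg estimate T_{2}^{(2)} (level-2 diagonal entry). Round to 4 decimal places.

T_{0}^{(0)} (trapezoid, 1 panel, h=1.2000): 0.670166
T_{1}^{(0)} (trapezoid, 2 panels, h=0.6000): 0.792196
T_{2}^{(0)} (trapezoid, 4 panels, h=0.3000): 0.821464
T_{1}^{(1)} = 0.792196 + (0.792196 − 0.670166)/3 = 0.832873
T_{2}^{(1)} = 0.821464 + (0.821464 − 0.792196)/3 = 0.831220
T_{2}^{(2)} = 0.831220 + (0.831220 − 0.832873)/15 = 0.831110

0.8311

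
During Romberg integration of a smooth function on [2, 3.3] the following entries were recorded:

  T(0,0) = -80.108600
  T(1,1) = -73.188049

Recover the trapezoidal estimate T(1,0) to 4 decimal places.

-74.9182

From T(1,1) = (4·T(1,0) − T(0,0))/3, solve for T(1,0):
4·T(1,0) = 3·(-73.188049) + (-80.108600) = -299.672747
T(1,0) = -74.918187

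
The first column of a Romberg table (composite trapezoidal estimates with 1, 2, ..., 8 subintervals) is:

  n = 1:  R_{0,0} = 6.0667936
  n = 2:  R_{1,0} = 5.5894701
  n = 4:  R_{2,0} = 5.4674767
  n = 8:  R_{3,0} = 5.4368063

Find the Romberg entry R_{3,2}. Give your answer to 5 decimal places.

5.42657

Richardson extrapolation on the trapezoidal column (denominator 4−1=3):
R_{2,1} = 5.4674767 + (5.4674767 − 5.5894701)/3 = 5.4268122
R_{3,1} = 5.4368063 + (5.4368063 − 5.4674767)/3 = 5.4265828
R_{3,2} = (16·5.4265828 − 5.4268122) / 15 = 5.4265675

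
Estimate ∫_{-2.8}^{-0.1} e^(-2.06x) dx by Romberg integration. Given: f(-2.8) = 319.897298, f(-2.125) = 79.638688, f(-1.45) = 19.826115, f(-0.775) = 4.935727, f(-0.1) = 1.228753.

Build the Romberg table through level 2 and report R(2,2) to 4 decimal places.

155.7653

R(0,0) (trapezoid, 1 panel, h=2.7000): 433.520169
R(1,0) (trapezoid, 2 panels, h=1.3500): 243.525340
R(2,0) (trapezoid, 4 panels, h=0.6750): 178.850400
R(1,1) = 243.525340 + (243.525340 − 433.520169)/3 = 180.193730
R(2,1) = 178.850400 + (178.850400 − 243.525340)/3 = 157.292087
R(2,2) = 157.292087 + (157.292087 − 180.193730)/15 = 155.765311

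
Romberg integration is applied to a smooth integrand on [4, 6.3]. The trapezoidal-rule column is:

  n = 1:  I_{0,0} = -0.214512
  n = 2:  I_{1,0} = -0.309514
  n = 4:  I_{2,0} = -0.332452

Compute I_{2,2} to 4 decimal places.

I_{1,1} = (4·(-0.309514) − (-0.214512)) / 3 = -0.341181
I_{2,1} = -0.332452 + (-0.332452 − (-0.309514))/3 = -0.340098
I_{2,2} = -0.340098 + (-0.340098 − (-0.341181))/15 = -0.340026

-0.3400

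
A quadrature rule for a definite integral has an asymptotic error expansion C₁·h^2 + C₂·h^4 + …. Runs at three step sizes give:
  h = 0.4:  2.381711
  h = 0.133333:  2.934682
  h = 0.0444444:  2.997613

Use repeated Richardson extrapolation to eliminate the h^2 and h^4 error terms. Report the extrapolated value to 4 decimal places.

First eliminate the h^2 term (factor 3^2 = 9):
  B₁ = (9·2.934682 − 2.381711)/8 = 3.003803
  B₂ = (9·2.997613 − 2.934682)/8 = 3.005479
Then eliminate the h^4 term (factor 3^4 = 81):
  (81·3.005479 − 3.003803)/80 = 3.005500

3.0055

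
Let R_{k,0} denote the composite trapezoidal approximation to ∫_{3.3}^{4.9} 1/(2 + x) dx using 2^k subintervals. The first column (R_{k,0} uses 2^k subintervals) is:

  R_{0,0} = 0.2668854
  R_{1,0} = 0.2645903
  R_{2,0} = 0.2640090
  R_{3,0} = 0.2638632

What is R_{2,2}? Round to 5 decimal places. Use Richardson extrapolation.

0.26381

Richardson extrapolation on the trapezoidal column (denominator 4−1=3):
R_{1,1} = 0.2645903 + (0.2645903 − 0.2668854)/3 = 0.2638253
R_{2,1} = 0.2640090 + (0.2640090 − 0.2645903)/3 = 0.2638152
R_{2,2} = 0.2638152 + (0.2638152 − 0.2638253)/15 = 0.2638145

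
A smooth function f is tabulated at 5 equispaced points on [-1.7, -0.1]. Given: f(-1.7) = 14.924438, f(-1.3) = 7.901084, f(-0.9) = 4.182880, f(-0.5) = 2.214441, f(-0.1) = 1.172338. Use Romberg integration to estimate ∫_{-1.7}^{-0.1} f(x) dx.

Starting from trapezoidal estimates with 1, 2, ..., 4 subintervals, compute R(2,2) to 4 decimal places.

R(0,0) (trapezoid, 1 panel, h=1.6000): 12.877421
R(1,0) (trapezoid, 2 panels, h=0.8000): 9.785014
R(2,0) (trapezoid, 4 panels, h=0.4000): 8.938717
R(1,1) = 9.785014 + (9.785014 − 12.877421)/3 = 8.754212
R(2,1) = 8.938717 + (8.938717 − 9.785014)/3 = 8.656618
R(2,2) = 8.656618 + (8.656618 − 8.754212)/15 = 8.650112

8.6501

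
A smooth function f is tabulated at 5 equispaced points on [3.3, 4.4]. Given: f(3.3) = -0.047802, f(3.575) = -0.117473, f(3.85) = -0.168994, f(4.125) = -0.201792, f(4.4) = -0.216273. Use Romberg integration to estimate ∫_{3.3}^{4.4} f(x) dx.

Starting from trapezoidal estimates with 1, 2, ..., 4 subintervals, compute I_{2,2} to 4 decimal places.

-0.1722

I_{0,0} (trapezoid, 1 panel, h=1.1000): -0.145241
I_{1,0} (trapezoid, 2 panels, h=0.5500): -0.165567
I_{2,0} (trapezoid, 4 panels, h=0.2750): -0.170582
I_{1,1} = -0.165567 + (-0.165567 − (-0.145241))/3 = -0.172342
I_{2,1} = -0.170582 + (-0.170582 − (-0.165567))/3 = -0.172254
I_{2,2} = -0.172254 + (-0.172254 − (-0.172342))/15 = -0.172248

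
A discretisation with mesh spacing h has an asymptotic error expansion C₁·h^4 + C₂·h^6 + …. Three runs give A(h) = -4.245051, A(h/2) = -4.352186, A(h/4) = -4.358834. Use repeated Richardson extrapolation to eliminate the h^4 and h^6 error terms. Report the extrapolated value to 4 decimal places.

-4.3593

First eliminate the h^4 term (factor 2^4 = 16):
  B₁ = (16·(-4.352186) − (-4.245051))/15 = -4.359328
  B₂ = (16·(-4.358834) − (-4.352186))/15 = -4.359277
Then eliminate the h^6 term (factor 2^6 = 64):
  (64·(-4.359277) − (-4.359328))/63 = -4.359276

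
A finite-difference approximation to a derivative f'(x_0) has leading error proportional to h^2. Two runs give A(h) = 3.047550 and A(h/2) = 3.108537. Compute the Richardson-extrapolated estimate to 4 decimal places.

Extrapolated value = (4·A(h/2) − A(h)) / (4 − 1)
= (4·3.108537 − 3.047550) / 3
= 9.386598 / 3 = 3.128866

3.1289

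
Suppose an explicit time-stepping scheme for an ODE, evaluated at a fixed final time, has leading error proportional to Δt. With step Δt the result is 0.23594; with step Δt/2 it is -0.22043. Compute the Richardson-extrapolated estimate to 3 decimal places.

The leading error scales as Δt; refining by a factor of 2 reduces it by 2^1 = 2.
Extrapolated value = (2·A(Δt/2) − A(Δt)) / (2 − 1)
= (2·(-0.22043) − 0.23594) / 1
= -0.67680 / 1 = -0.67680

-0.677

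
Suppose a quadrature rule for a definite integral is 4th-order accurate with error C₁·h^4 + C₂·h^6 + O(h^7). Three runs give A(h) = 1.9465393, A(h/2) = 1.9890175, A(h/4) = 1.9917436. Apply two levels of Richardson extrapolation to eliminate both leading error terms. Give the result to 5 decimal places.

1.99193

First eliminate the h^4 term (factor 2^4 = 16):
  B₁ = (16·1.9890175 − 1.9465393)/15 = 1.9918494
  B₂ = (16·1.9917436 − 1.9890175)/15 = 1.9919253
Then eliminate the h^6 term (factor 2^6 = 64):
  (64·1.9919253 − 1.9918494)/63 = 1.9919265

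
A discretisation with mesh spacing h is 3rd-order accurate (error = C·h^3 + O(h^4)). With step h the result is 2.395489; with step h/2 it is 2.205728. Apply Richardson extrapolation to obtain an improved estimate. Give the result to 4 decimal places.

2.1786

Extrapolated value = (8·A(h/2) − A(h)) / (8 − 1)
= (8·2.205728 − 2.395489) / 7
= 15.250335 / 7 = 2.178619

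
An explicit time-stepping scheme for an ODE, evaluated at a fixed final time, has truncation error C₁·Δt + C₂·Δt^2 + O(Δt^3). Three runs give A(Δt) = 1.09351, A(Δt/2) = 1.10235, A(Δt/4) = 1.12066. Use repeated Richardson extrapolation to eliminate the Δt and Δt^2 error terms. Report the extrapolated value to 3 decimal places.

1.148

First eliminate the Δt term (factor 2^1 = 2):
  B₁ = (2·1.10235 − 1.09351)/1 = 1.11119
  B₂ = (2·1.12066 − 1.10235)/1 = 1.13897
Then eliminate the Δt^2 term (factor 2^2 = 4):
  (4·1.13897 − 1.11119)/3 = 1.14823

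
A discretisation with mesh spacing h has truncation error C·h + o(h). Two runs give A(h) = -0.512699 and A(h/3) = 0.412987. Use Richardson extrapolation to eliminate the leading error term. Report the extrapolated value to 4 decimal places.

Extrapolated value = (3·A(h/3) − A(h)) / (3 − 1)
= (3·0.412987 − (-0.512699)) / 2
= 1.751660 / 2 = 0.875830

0.8758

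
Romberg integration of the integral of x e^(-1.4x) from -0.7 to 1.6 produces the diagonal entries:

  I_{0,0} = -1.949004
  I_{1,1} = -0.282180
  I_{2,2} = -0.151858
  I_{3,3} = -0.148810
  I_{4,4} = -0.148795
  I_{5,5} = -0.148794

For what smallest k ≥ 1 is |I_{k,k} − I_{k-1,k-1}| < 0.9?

|I_{1,1} − I_{0,0}| = 1.666824 ≥ 0.9
|I_{2,2} − I_{1,1}| = 0.130322 < 0.9

k = 2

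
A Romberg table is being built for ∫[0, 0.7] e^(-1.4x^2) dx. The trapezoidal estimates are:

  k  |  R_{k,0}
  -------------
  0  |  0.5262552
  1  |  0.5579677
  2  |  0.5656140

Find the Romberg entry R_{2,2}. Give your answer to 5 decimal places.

0.56814

Richardson extrapolation on the trapezoidal column (denominator 4−1=3):
R_{1,1} = 0.5579677 + (0.5579677 − 0.5262552)/3 = 0.5685385
R_{2,1} = (4·0.5656140 − 0.5579677) / 3 = 0.5681628
R_{2,2} = (16·0.5681628 − 0.5685385) / 15 = 0.5681378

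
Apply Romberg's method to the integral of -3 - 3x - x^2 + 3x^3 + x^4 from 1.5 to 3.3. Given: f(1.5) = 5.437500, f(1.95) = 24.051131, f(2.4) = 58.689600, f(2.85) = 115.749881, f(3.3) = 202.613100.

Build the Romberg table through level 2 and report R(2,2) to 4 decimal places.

R(0,0) (trapezoid, 1 panel, h=1.8000): 187.245540
R(1,0) (trapezoid, 2 panels, h=0.9000): 146.443410
R(2,0) (trapezoid, 4 panels, h=0.4500): 136.132160
R(1,1) = 146.443410 + (146.443410 − 187.245540)/3 = 132.842700
R(2,1) = 136.132160 + (136.132160 − 146.443410)/3 = 132.695077
R(2,2) = 132.695077 + (132.695077 − 132.842700)/15 = 132.685235

132.6852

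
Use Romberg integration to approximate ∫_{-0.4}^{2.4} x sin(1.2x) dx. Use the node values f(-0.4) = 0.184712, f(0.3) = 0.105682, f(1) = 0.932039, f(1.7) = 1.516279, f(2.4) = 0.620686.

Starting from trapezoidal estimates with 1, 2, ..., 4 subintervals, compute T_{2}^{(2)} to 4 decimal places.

T_{0}^{(0)} (trapezoid, 1 panel, h=2.8000): 1.127557
T_{1}^{(0)} (trapezoid, 2 panels, h=1.4000): 1.868633
T_{2}^{(0)} (trapezoid, 4 panels, h=0.7000): 2.069689
T_{1}^{(1)} = 1.868633 + (1.868633 − 1.127557)/3 = 2.115658
T_{2}^{(1)} = 2.069689 + (2.069689 − 1.868633)/3 = 2.136708
T_{2}^{(2)} = 2.136708 + (2.136708 − 2.115658)/15 = 2.138111

2.1381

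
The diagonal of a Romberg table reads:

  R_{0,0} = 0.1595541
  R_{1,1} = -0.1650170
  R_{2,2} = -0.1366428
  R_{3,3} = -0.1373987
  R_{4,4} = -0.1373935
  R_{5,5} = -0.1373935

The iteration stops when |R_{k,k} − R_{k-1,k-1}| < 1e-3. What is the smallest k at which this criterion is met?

|R_{1,1} − R_{0,0}| = 0.3245711 ≥ 1e-3
|R_{2,2} − R_{1,1}| = 0.0283742 ≥ 1e-3
|R_{3,3} − R_{2,2}| = 0.0007559 < 1e-3

k = 3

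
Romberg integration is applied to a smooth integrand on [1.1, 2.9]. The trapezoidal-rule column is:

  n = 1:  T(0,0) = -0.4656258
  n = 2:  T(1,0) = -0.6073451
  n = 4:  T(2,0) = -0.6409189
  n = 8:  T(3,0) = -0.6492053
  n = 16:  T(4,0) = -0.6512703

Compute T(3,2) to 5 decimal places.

-0.65196

Richardson extrapolation on the trapezoidal column (denominator 4−1=3):
T(2,1) = -0.6409189 + (-0.6409189 − (-0.6073451))/3 = -0.6521102
T(3,1) = (4·(-0.6492053) − (-0.6409189)) / 3 = -0.6519674
T(3,2) = -0.6519674 + (-0.6519674 − (-0.6521102))/15 = -0.6519579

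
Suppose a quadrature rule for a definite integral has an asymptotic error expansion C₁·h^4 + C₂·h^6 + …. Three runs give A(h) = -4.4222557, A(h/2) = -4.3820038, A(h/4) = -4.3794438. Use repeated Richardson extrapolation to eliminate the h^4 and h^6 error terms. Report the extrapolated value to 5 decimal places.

First eliminate the h^4 term (factor 2^4 = 16):
  B₁ = (16·(-4.3820038) − (-4.4222557))/15 = -4.3793203
  B₂ = (16·(-4.3794438) − (-4.3820038))/15 = -4.3792731
Then eliminate the h^6 term (factor 2^6 = 64):
  (64·(-4.3792731) − (-4.3793203))/63 = -4.3792724

-4.37927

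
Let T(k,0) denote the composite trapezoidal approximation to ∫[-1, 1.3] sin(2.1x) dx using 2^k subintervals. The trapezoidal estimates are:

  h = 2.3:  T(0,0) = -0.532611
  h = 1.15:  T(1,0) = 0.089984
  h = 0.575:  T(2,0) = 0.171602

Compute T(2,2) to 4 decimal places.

0.1922

Richardson extrapolation on the trapezoidal column (denominator 4−1=3):
T(1,1) = (4·0.089984 − (-0.532611)) / 3 = 0.297516
T(2,1) = 0.171602 + (0.171602 − 0.089984)/3 = 0.198808
T(2,2) = 0.198808 + (0.198808 − 0.297516)/15 = 0.192227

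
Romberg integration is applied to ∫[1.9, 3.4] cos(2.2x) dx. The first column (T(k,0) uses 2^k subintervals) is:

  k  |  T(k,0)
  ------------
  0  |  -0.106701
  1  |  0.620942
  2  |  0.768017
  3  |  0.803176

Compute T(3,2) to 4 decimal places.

0.8148

Richardson extrapolation on the trapezoidal column (denominator 4−1=3):
T(2,1) = (4·0.768017 − 0.620942) / 3 = 0.817042
T(3,1) = 0.803176 + (0.803176 − 0.768017)/3 = 0.814896
T(3,2) = (16·0.814896 − 0.817042) / 15 = 0.814753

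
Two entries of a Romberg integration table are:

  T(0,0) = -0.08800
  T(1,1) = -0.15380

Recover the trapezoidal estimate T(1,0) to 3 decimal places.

From T(1,1) = (4·T(1,0) − T(0,0))/3, solve for T(1,0):
4·T(1,0) = 3·(-0.15380) + (-0.08800) = -0.54940
T(1,0) = -0.13735

-0.137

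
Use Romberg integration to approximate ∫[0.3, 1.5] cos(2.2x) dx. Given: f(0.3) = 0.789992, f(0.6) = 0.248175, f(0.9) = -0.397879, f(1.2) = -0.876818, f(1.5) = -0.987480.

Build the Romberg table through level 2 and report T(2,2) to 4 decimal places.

-0.3503

T(0,0) (trapezoid, 1 panel, h=1.2000): -0.118493
T(1,0) (trapezoid, 2 panels, h=0.6000): -0.297974
T(2,0) (trapezoid, 4 panels, h=0.3000): -0.337580
T(1,1) = -0.297974 + (-0.297974 − (-0.118493))/3 = -0.357801
T(2,1) = -0.337580 + (-0.337580 − (-0.297974))/3 = -0.350782
T(2,2) = -0.350782 + (-0.350782 − (-0.357801))/15 = -0.350314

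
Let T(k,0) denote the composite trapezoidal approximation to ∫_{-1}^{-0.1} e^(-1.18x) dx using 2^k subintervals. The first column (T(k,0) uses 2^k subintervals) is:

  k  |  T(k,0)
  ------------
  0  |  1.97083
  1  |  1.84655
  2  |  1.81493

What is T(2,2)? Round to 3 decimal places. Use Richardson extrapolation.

1.804

T(1,1) = 1.84655 + (1.84655 − 1.97083)/3 = 1.80512
T(2,1) = (4·1.81493 − 1.84655) / 3 = 1.80439
T(2,2) = 1.80439 + (1.80439 − 1.80512)/15 = 1.80434
(Column j=1 coincides with Simpson's rule on the same nodes.)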